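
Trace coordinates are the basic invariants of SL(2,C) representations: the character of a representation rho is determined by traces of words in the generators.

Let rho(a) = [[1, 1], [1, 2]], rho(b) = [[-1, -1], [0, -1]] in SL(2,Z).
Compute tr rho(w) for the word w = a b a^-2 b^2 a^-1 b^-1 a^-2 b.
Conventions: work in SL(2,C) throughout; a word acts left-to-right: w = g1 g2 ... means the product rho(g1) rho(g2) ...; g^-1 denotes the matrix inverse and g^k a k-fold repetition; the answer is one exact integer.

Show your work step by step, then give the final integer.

rho(a) = [[1, 1], [1, 2]]
... * rho(b) = [[-1, -1], [0, -1]]  ->  [[-1, -2], [-1, -3]]
... * rho(a^-1) = [[2, -1], [-1, 1]]  ->  [[0, -1], [1, -2]]
... * rho(a^-1) = [[2, -1], [-1, 1]]  ->  [[1, -1], [4, -3]]
... * rho(b) = [[-1, -1], [0, -1]]  ->  [[-1, 0], [-4, -1]]
... * rho(b) = [[-1, -1], [0, -1]]  ->  [[1, 1], [4, 5]]
... * rho(a^-1) = [[2, -1], [-1, 1]]  ->  [[1, 0], [3, 1]]
... * rho(b^-1) = [[-1, 1], [0, -1]]  ->  [[-1, 1], [-3, 2]]
... * rho(a^-1) = [[2, -1], [-1, 1]]  ->  [[-3, 2], [-8, 5]]
... * rho(a^-1) = [[2, -1], [-1, 1]]  ->  [[-8, 5], [-21, 13]]
... * rho(b) = [[-1, -1], [0, -1]]  ->  [[8, 3], [21, 8]]
tr = 8 + 8 = 16

16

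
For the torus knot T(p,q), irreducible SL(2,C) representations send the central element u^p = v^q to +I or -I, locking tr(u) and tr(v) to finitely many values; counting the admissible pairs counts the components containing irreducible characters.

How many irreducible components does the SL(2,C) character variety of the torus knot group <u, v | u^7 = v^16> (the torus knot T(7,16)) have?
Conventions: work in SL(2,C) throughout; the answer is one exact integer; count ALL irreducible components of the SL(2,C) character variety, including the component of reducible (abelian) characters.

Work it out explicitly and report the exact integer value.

For T(7,16): irreducibility forces the central element u^7 = v^16 to one of +I, -I.
On an irreducible component, tr(u) is locked at 2*cos(pi*alpha/7) for some alpha in 1..6, and tr(v) at 2*cos(pi*beta/16) for some beta in 1..15.
Consistency of u^7 = (-1)^alpha I with v^16 = (-1)^beta I forces alpha = beta (mod 2).
Enumerate parity-matched pairs: 3*8 odd-odd plus 3*7 even-even gives 45.
Total: 45 irreducible-character components + 1 reducible (abelian) component = 46.

46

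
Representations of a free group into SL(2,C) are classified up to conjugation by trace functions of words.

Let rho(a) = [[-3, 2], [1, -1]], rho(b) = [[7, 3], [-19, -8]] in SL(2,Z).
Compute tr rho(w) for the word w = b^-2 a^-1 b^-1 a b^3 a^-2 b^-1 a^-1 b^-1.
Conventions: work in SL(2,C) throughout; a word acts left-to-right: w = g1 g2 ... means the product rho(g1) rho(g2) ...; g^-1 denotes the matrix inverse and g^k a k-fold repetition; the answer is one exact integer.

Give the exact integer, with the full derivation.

-9260

rho(b^-1) = [[-8, -3], [19, 7]]
... * rho(b^-1) = [[-8, -3], [19, 7]]  ->  [[7, 3], [-19, -8]]
... * rho(a^-1) = [[-1, -2], [-1, -3]]  ->  [[-10, -23], [27, 62]]
... * rho(b^-1) = [[-8, -3], [19, 7]]  ->  [[-357, -131], [962, 353]]
... * rho(a) = [[-3, 2], [1, -1]]  ->  [[940, -583], [-2533, 1571]]
... * rho(b) = [[7, 3], [-19, -8]]  ->  [[17657, 7484], [-47580, -20167]]
... * rho(b) = [[7, 3], [-19, -8]]  ->  [[-18597, -6901], [50113, 18596]]
... * rho(b) = [[7, 3], [-19, -8]]  ->  [[940, -583], [-2533, 1571]]
... * rho(a^-1) = [[-1, -2], [-1, -3]]  ->  [[-357, -131], [962, 353]]
... * rho(a^-1) = [[-1, -2], [-1, -3]]  ->  [[488, 1107], [-1315, -2983]]
... * rho(b^-1) = [[-8, -3], [19, 7]]  ->  [[17129, 6285], [-46157, -16936]]
... * rho(a^-1) = [[-1, -2], [-1, -3]]  ->  [[-23414, -53113], [63093, 143122]]
... * rho(b^-1) = [[-8, -3], [19, 7]]  ->  [[-821835, -301549], [2214574, 812575]]
tr = -821835 + 812575 = -9260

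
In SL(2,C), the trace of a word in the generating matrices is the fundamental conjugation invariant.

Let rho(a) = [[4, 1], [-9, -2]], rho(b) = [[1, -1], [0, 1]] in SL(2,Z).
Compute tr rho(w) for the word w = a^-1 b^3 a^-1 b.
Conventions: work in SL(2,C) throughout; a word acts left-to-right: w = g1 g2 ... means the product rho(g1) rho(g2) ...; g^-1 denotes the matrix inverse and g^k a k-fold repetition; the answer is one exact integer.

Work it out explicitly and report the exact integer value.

173

rho(a^-1) = [[-2, -1], [9, 4]]
... * rho(b) = [[1, -1], [0, 1]]  ->  [[-2, 1], [9, -5]]
... * rho(b) = [[1, -1], [0, 1]]  ->  [[-2, 3], [9, -14]]
... * rho(b) = [[1, -1], [0, 1]]  ->  [[-2, 5], [9, -23]]
... * rho(a^-1) = [[-2, -1], [9, 4]]  ->  [[49, 22], [-225, -101]]
... * rho(b) = [[1, -1], [0, 1]]  ->  [[49, -27], [-225, 124]]
tr = 49 + 124 = 173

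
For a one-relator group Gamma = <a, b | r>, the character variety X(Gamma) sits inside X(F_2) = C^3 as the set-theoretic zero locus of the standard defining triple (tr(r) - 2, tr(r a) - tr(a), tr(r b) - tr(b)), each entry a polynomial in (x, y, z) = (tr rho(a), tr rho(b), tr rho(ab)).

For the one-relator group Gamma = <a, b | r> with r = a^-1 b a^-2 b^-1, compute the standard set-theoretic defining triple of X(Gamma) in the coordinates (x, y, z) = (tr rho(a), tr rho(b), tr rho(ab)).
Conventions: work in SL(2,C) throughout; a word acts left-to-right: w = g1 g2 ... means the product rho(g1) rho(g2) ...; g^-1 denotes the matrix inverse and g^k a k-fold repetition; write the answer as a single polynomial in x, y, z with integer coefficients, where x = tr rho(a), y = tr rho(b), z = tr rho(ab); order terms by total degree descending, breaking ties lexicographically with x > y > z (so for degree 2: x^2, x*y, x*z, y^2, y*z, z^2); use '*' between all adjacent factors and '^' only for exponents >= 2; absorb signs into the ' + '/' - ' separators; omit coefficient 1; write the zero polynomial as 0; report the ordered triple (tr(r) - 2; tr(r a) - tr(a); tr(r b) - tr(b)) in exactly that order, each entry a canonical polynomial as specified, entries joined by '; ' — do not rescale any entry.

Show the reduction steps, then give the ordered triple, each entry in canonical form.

x^2*y*z - x*y^2 - x*z^2 + x - 2; x^2 - x - 2; x^3*y - x^2*z - 2*x*y - y + z

trace(a^-1) = trace(a) = x
use: trace(a b a) = trace(a) trace(b a) - trace(b) = x*z - y
apply: trace(a b a b) = trace(a b) trace(a b) - trace(1)   [split at repeated a] = z^2 - 2
use: trace(b a b^-1 a) = trace(a b a) trace(b) - trace(a b a b) = x*y*z - y^2 - z^2 + 2
use: trace(b^-1 a^-1 b a) = trace(b a b^-1) trace(a) - trace(b a b^-1 a) = -x*y*z + x^2 + y^2 + z^2 - 2
trace(b^-1 a^-1 b a^-1) = trace(b^-1 a^-1 b) trace(a) - trace(b^-1 a^-1 b a) = x*y*z - y^2 - z^2 + 2
trace(a^-1 b a^-2 b^-1) = trace(b^-1 a^-1 b a^-1) trace(a) - trace(b^-1 a^-1 b) = x^2*y*z - x*y^2 - x*z^2 + x
apply: trace(a^-2) = trace(a^-1) trace(a) - trace(1) = x^2 - 2
apply: trace(b a^-1) = trace(b) trace(a) - trace(b a) = x*y - z
apply: trace(a^-1 b a^-1) = trace(b a^-1) trace(a) - trace(b) = x^2*y - x*z - y
use: trace(a^-1 b a^-2) = trace(a^-1 b a^-1) trace(a) - trace(a^-1 b) = x^3*y - x^2*z - 2*x*y + z
assemble the triple (trace(r) - 2; trace(r a) - x; trace(r b) - y)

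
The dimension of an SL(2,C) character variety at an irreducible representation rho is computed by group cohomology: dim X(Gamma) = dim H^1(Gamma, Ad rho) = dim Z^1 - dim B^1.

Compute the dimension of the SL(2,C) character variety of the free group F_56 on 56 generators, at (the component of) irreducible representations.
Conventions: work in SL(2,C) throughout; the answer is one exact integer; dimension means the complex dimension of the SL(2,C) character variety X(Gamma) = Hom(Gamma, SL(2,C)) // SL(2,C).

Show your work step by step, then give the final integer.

Gamma = F_56 has 56 generators and no relators.
A cocycle picks one sl_2 vector per generator freely, giving dim Z^1 = 3*56 = 168.
dim B^1 = 3: the coboundary map is injective because an irreducible image has centralizer 0 in sl_2.
Therefore dim X = 168 - 3 = 165.

165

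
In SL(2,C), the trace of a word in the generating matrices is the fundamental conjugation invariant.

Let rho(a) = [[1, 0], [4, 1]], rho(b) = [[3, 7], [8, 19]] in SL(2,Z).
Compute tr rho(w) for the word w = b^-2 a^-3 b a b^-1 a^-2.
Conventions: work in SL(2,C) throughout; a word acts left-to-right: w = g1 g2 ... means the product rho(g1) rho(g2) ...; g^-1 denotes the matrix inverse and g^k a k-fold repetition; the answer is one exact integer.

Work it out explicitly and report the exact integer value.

4035058

rho(b^-1) = [[19, -7], [-8, 3]]
... * rho(b^-1) = [[19, -7], [-8, 3]]  ->  [[417, -154], [-176, 65]]
... * rho(a^-1) = [[1, 0], [-4, 1]]  ->  [[1033, -154], [-436, 65]]
... * rho(a^-1) = [[1, 0], [-4, 1]]  ->  [[1649, -154], [-696, 65]]
... * rho(a^-1) = [[1, 0], [-4, 1]]  ->  [[2265, -154], [-956, 65]]
... * rho(b) = [[3, 7], [8, 19]]  ->  [[5563, 12929], [-2348, -5457]]
... * rho(a) = [[1, 0], [4, 1]]  ->  [[57279, 12929], [-24176, -5457]]
... * rho(b^-1) = [[19, -7], [-8, 3]]  ->  [[984869, -362166], [-415688, 152861]]
... * rho(a^-1) = [[1, 0], [-4, 1]]  ->  [[2433533, -362166], [-1027132, 152861]]
... * rho(a^-1) = [[1, 0], [-4, 1]]  ->  [[3882197, -362166], [-1638576, 152861]]
tr = 3882197 + 152861 = 4035058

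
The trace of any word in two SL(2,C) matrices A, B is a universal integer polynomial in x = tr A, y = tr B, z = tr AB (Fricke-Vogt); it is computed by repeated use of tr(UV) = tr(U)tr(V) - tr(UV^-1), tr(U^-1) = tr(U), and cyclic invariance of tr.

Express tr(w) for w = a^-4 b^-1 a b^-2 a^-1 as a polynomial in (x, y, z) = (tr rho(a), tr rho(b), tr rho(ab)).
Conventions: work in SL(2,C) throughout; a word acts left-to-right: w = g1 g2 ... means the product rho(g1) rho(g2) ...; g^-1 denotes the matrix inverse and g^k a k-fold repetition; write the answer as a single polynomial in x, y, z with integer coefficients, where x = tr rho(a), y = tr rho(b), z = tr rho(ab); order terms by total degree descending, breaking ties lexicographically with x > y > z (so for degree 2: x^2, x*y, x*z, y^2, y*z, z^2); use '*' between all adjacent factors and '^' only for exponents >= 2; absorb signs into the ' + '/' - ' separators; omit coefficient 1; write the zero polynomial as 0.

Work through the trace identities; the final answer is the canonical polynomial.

x^5*y^2*z - x^6*y - x^4*y^3 - x^4*y*z^2 - 2*x^3*y^2*z + 6*x^4*y + 2*x^2*y^3 + 3*x^2*y*z^2 - x^3*z - x*y^2*z - 8*x^2*y - y*z^2 + 2*x*z + y

next, trace(a b^-1) = trace(a)*trace(b) - trace(a b) = x*y - z
and trace(b^-1 a b^-1) = trace(a b^-1)*trace(b) - trace(a) = x*y^2 - y*z - x
trace(a^2) = trace(a)*trace(a) - trace(1) = x^2 - 2
trace(a^2 b) = trace(a)*trace(b a) - trace(b) = x*z - y
trace(a b^-1 a) = trace(a^2)*trace(b) - trace(a^2 b) = x^2*y - x*z - y
next, trace(a b a b) = trace(a b)*trace(a b) - trace(1) = z^2 - 2
trace(a b^-1 a b) = trace(a b a)*trace(b) - trace(a b a b) = x*y*z - y^2 - z^2 + 2
next, trace(b^-1 a b^-1 a) = trace(a b^-1 a)*trace(b) - trace(a b^-1 a b) = x^2*y^2 - 2*x*y*z + z^2 - 2
trace(a^-1 b^-1 a b^-1) = trace(b^-1 a b^-1)*trace(a) - trace(b^-1 a b^-1 a) = x*y*z - x^2 - z^2 + 2
next, trace(b^-1 a b^-2 a^-1) = trace(a^-1 b^-1 a b^-1)*trace(b) - trace(a^-1 b^-1 a) = x*y^2*z - x^2*y - y*z^2 + y
and trace(b^-1 a b^-2) = trace(b^-2 a)*trace(b) - trace(b^-2 a b) = x*y^3 - y^2*z - 2*x*y + z
next, trace(a^-2 b^-1 a b^-2) = trace(b^-1 a b^-2 a^-1)*trace(a) - trace(b^-1 a b^-2) = x^2*y^2*z - x^3*y - x*y^3 - x*y*z^2 + y^2*z + 3*x*y - z
trace(b^-1 a b^-2 a^-3) = trace(a^-2 b^-1 a b^-2)*trace(a) - trace(a^-2 b^-1 a b^-2 a) = x^3*y^2*z - x^4*y - x^2*y^3 - x^2*y*z^2 + 4*x^2*y + y*z^2 - x*z - y
trace(a^-4 b^-1 a b^-2) = trace(b^-1 a b^-2 a^-3)*trace(a) - trace(b^-1 a b^-2 a^-2) = x^4*y^2*z - x^5*y - x^3*y^3 - x^3*y*z^2 - x^2*y^2*z + 5*x^3*y + x*y^3 + 2*x*y*z^2 - x^2*z - y^2*z - 4*x*y + z
next, trace(a^-4 b^-1 a b^-2 a^-1) = trace(a^-4 b^-1 a b^-2)*trace(a) - trace(a^-4 b^-1 a b^-2 a) = x^5*y^2*z - x^6*y - x^4*y^3 - x^4*y*z^2 - 2*x^3*y^2*z + 6*x^4*y + 2*x^2*y^3 + 3*x^2*y*z^2 - x^3*z - x*y^2*z - 8*x^2*y - y*z^2 + 2*x*z + y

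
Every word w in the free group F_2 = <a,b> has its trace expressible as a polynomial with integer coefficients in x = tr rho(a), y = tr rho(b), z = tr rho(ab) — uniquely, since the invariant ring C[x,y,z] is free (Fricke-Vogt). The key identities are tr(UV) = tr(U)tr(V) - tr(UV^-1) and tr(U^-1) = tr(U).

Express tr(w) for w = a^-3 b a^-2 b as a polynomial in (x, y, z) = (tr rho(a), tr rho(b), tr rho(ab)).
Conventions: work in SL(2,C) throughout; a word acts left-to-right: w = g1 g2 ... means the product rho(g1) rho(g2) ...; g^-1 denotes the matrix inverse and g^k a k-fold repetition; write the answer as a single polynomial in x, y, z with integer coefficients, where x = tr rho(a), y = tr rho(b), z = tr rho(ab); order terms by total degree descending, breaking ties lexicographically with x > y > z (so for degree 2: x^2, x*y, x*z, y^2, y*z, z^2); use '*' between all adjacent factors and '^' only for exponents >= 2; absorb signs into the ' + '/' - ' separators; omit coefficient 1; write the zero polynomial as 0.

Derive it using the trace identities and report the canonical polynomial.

x^5*y^2 - 2*x^4*y*z - 3*x^3*y^2 + x^3*z^2 + 4*x^2*y*z + 2*x*y^2 - x*z^2 - y*z - x

trace(b^2) = trace(b)*trace(b) - trace(1) = y^2 - 2
use: trace(b^2 a) = trace(b)*trace(a b) - trace(a) = y*z - x
trace(b^2 a^-1) = trace(b^2)*trace(a) - trace(b^2 a) = x*y^2 - y*z - x
use: trace(b a^-2 b) = trace(b^2 a^-1)*trace(a) - trace(b^2) = x^2*y^2 - x*y*z - x^2 - y^2 + 2
use: trace(b a b a) = trace(b a)*trace(b a) - trace(1) = z^2 - 2
trace(a^-1 b a b) = trace(b a b)*trace(a) - trace(b a b a) = x*y*z - x^2 - z^2 + 2
apply: trace(b a^-2 b a) = trace(a^-1 b a b)*trace(a) - trace(a^-1 b a b a) = x^2*y*z - x^3 - x*z^2 - y*z + 3*x
trace(a^-1 b a^-2 b) = trace(b a^-2 b)*trace(a) - trace(b a^-2 b a) = x^3*y^2 - 2*x^2*y*z - x*y^2 + x*z^2 + y*z - x
apply: trace(b a^-2 b a^-2) = trace(a^-1 b a^-2 b)*trace(a) - trace(a^-1 b a^-2 b a) = x^4*y^2 - 2*x^3*y*z - 2*x^2*y^2 + x^2*z^2 + 2*x*y*z + y^2 - 2
trace(a^-3 b a^-2 b) = trace(b a^-2 b a^-2)*trace(a) - trace(b a^-2 b a^-1) = x^5*y^2 - 2*x^4*y*z - 3*x^3*y^2 + x^3*z^2 + 4*x^2*y*z + 2*x*y^2 - x*z^2 - y*z - x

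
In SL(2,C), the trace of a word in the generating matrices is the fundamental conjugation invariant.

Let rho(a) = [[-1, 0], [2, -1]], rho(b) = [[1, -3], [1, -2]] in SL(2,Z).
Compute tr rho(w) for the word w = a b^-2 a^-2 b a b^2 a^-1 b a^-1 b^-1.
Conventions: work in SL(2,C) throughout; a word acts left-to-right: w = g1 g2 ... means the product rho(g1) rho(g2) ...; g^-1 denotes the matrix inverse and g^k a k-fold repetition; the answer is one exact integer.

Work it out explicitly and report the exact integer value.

rho(a) = [[-1, 0], [2, -1]]
... * rho(b^-1) = [[-2, 3], [-1, 1]]  ->  [[2, -3], [-3, 5]]
... * rho(b^-1) = [[-2, 3], [-1, 1]]  ->  [[-1, 3], [1, -4]]
... * rho(a^-1) = [[-1, 0], [-2, -1]]  ->  [[-5, -3], [7, 4]]
... * rho(a^-1) = [[-1, 0], [-2, -1]]  ->  [[11, 3], [-15, -4]]
... * rho(b) = [[1, -3], [1, -2]]  ->  [[14, -39], [-19, 53]]
... * rho(a) = [[-1, 0], [2, -1]]  ->  [[-92, 39], [125, -53]]
... * rho(b) = [[1, -3], [1, -2]]  ->  [[-53, 198], [72, -269]]
... * rho(b) = [[1, -3], [1, -2]]  ->  [[145, -237], [-197, 322]]
... * rho(a^-1) = [[-1, 0], [-2, -1]]  ->  [[329, 237], [-447, -322]]
... * rho(b) = [[1, -3], [1, -2]]  ->  [[566, -1461], [-769, 1985]]
... * rho(a^-1) = [[-1, 0], [-2, -1]]  ->  [[2356, 1461], [-3201, -1985]]
... * rho(b^-1) = [[-2, 3], [-1, 1]]  ->  [[-6173, 8529], [8387, -11588]]
tr = -6173 + -11588 = -17761

-17761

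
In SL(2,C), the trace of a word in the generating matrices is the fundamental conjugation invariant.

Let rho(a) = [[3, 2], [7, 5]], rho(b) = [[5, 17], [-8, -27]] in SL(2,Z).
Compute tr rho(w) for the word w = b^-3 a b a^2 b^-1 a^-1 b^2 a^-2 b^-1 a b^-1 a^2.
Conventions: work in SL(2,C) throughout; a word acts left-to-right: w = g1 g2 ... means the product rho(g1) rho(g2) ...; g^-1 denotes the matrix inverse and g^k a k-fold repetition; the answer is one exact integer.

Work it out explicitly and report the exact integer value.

-644859436273274739

rho(b^-1) = [[-27, -17], [8, 5]]
... * rho(b^-1) = [[-27, -17], [8, 5]]  ->  [[593, 374], [-176, -111]]
... * rho(b^-1) = [[-27, -17], [8, 5]]  ->  [[-13019, -8211], [3864, 2437]]
... * rho(a) = [[3, 2], [7, 5]]  ->  [[-96534, -67093], [28651, 19913]]
... * rho(b) = [[5, 17], [-8, -27]]  ->  [[54074, 170433], [-16049, -50584]]
... * rho(a) = [[3, 2], [7, 5]]  ->  [[1355253, 960313], [-402235, -285018]]
... * rho(a) = [[3, 2], [7, 5]]  ->  [[10787950, 7512071], [-3201831, -2229560]]
... * rho(b^-1) = [[-27, -17], [8, 5]]  ->  [[-231178082, -145834795], [68612957, 43283327]]
... * rho(a^-1) = [[5, -2], [-7, 3]]  ->  [[-135046845, 24851779], [40081496, -7375933]]
... * rho(b) = [[5, 17], [-8, -27]]  ->  [[-874048457, -2966794398], [259414944, 880535623]]
... * rho(b) = [[5, 17], [-8, -27]]  ->  [[19364112899, 65244624977], [-5747210264, -19364407773]]
... * rho(a^-1) = [[5, -2], [-7, 3]]  ->  [[-359891810344, 157005649133], [106814803091, -46598802791]]
... * rho(a^-1) = [[5, -2], [-7, 3]]  ->  [[-2898498595651, 1190800568087], [860265634992, -353426014555]]
... * rho(b^-1) = [[-27, -17], [8, 5]]  ->  [[87785866627273, 55228478966502], [-26054580261224, -16391645867639]]
... * rho(a) = [[3, 2], [7, 5]]  ->  [[649956952647333, 451714128087056], [-192905261857145, -134067389860643]]
... * rho(b^-1) = [[-27, -17], [8, 5]]  ->  [[-13935124696781543, -8790697554569381], [4135902951257771, 2609052502268250]]
... * rho(a) = [[3, 2], [7, 5]]  ->  [[-103340256972330296, -71823737166409991], [30671076369651063, 21317068413856792]]
... * rho(a) = [[3, 2], [7, 5]]  ->  [[-812786931081860825, -565799199776710547], [241232708005950733, 167927494808586086]]
tr = -812786931081860825 + 167927494808586086 = -644859436273274739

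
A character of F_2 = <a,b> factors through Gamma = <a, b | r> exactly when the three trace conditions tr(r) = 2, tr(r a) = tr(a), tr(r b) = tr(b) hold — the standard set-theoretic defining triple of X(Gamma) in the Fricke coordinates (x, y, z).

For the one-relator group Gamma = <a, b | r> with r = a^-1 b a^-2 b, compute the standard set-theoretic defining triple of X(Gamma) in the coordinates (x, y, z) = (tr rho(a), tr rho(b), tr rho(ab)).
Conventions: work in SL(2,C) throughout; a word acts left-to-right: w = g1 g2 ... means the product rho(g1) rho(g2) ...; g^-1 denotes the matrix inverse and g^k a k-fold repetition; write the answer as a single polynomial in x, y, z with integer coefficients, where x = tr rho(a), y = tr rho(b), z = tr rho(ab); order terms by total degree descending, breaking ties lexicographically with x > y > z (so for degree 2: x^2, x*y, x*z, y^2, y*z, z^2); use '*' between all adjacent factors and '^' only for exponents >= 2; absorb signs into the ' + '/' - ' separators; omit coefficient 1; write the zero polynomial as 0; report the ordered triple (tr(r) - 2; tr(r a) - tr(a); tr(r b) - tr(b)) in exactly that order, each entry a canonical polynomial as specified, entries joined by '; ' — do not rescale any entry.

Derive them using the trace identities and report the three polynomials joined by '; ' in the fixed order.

next, tr(b^2) = tr(b) tr(b) - tr(1) = y^2 - 2
and tr(b^2 a) = tr(b) tr(a b) - tr(a) = y*z - x
next, tr(a^-1 b^2) = tr(b^2) tr(a) - tr(b^2 a) = x*y^2 - y*z - x
next, tr(b a^-2 b) = tr(a^-1 b^2) tr(a) - tr(a^-1 b^2 a) = x^2*y^2 - x*y*z - x^2 - y^2 + 2
and tr(b a b a) = tr(b a) tr(b a) - tr(1)   [split at repeated b] = z^2 - 2
next, tr(b a b a^-1) = tr(b a b) tr(a) - tr(b a b a) = x*y*z - x^2 - z^2 + 2
tr(b a^-2 b a) = tr(b a b a^-1) tr(a) - tr(b a b) = x^2*y*z - x^3 - x*z^2 - y*z + 3*x
next, tr(a^-1 b a^-2 b) = tr(b a^-2 b) tr(a) - tr(b a^-2 b a) = x^3*y^2 - 2*x^2*y*z - x*y^2 + x*z^2 + y*z - x
tr(b^3) = tr(b) tr(b^2) - tr(b)   [square of b] = y^3 - 3*y
tr(b^3 a) = tr(b) tr(a b^2) - tr(a b)   [square of b] = y^2*z - x*y - z
and tr(b^2 a^-1 b) = tr(b^3) tr(a) - tr(b^3 a)   [inverse elimination on a] = x*y^3 - y^2*z - 2*x*y + z
tr(a b a) = tr(a) tr(b a) - tr(b)   [square of a] = x*z - y
tr(b a b^2 a) = tr(b) tr(a b a b) - tr(a b a)   [square of b] = y*z^2 - x*z - y
tr(b^2 a^-1 b a) = tr(b a b^2) tr(a) - tr(b a b^2 a)   [inverse elimination on a] = x*y^2*z - x^2*y - y*z^2 + y
next, tr(a^-1 b^2 a^-1 b) = tr(b^2 a^-1 b) tr(a) - tr(b^2 a^-1 b a)   [inverse elimination on a] = x^2*y^3 - 2*x*y^2*z - x^2*y + y*z^2 + x*z - y
tr(a^-1 b a^-2 b^2) = tr(a^-1 b^2 a^-1 b) tr(a) - tr(a^-1 b^2 a^-1 b a)   [inverse elimination on a] = x^3*y^3 - 2*x^2*y^2*z - x^3*y - x*y^3 + x*y*z^2 + x^2*z + y^2*z + x*y - z
assemble the triple (tr(r) - 2; tr(r a) - x; tr(r b) - y)

x^3*y^2 - 2*x^2*y*z - x*y^2 + x*z^2 + y*z - x - 2; x^2*y^2 - x*y*z - x^2 - y^2 - x + 2; x^3*y^3 - 2*x^2*y^2*z - x^3*y - x*y^3 + x*y*z^2 + x^2*z + y^2*z + x*y - y - z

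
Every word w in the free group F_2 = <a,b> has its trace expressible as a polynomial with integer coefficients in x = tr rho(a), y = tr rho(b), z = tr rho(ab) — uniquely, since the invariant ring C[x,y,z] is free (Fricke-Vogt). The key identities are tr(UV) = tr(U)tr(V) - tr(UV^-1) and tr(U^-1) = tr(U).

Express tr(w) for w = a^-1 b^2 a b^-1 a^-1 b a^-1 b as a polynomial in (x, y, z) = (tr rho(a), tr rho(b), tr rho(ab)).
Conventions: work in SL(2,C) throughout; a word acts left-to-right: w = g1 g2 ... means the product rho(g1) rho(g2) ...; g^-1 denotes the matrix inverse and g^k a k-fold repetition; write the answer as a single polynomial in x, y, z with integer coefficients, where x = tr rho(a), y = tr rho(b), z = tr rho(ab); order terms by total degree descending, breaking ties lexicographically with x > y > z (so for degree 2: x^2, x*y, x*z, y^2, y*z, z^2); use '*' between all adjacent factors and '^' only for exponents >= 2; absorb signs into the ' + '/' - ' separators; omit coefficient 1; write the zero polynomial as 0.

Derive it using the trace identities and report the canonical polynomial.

-x^3*y^4*z + x^4*y^3 + x^2*y^5 + 3*x^2*y^3*z^2 - 2*x^3*y^2*z - 2*x*y^4*z - 3*x*y^2*z^3 - 3*x^2*y^3 + x^2*y*z^2 + y^3*z^2 + y*z^4 + 7*x*y^2*z - 2*x^2*y - y^3 - 4*y*z^2 + x*z + 3*y

trace(b^2) = trace(b) * trace(b) - trace(1)  (reduce the b square) = y^2 - 2
apply: trace(b^3) = trace(b) * trace(b^2) - trace(b)  (reduce the b square) = y^3 - 3*y
trace(a b^2) = trace(b) * trace(a b) - trace(a)  (reduce the b square) = y*z - x
trace(b^3 a) = trace(b) * trace(a b^2) - trace(a b)  (reduce the b square) = y^2*z - x*y - z
trace(b a^-1 b^2) = trace(b^3) * trace(a) - trace(b^3 a)  (eliminate a^-1) = x*y^3 - y^2*z - 2*x*y + z
trace(b a^2 b) = trace(a) * trace(b^2 a) - trace(b^2)  (reduce the a square) = x*y*z - x^2 - y^2 + 2
apply: trace(b a^2) = trace(a) * trace(b a) - trace(b)  (reduce the a square) = x*z - y
trace(a^2 b^3) = trace(b) * trace(b a^2 b) - trace(b a^2)  (reduce the b square) = x*y^2*z - x^2*y - y^3 - x*z + 3*y
trace(b^3 a^2 b) = trace(b) * trace(a^2 b^3) - trace(a^2 b^2)  (reduce the b square) = x*y^3*z - x^2*y^2 - y^4 - 2*x*y*z + x^2 + 4*y^2 - 2
use: trace(a b a b) = trace(a b) * trace(a b) - trace(1)  (split on a) = z^2 - 2
trace(b a b^2 a) = trace(b) * trace(a b a b) - trace(a b a)  (reduce the b square) = y*z^2 - x*z - y
apply: trace(a^2 b a b^2) = trace(a) * trace(b a b^2 a) - trace(b a b^2)  (reduce the a square) = x*y*z^2 - x^2*z - y^2*z + z
trace(a^2 b a b) = trace(a) * trace(b a b a) - trace(b a b)  (reduce the a square) = x*z^2 - y*z - x
trace(b^3 a^2 b a) = trace(b) * trace(a^2 b a b^2) - trace(a^2 b a b)  (reduce the b square) = x*y^2*z^2 - x^2*y*z - y^3*z - x*z^2 + 2*y*z + x
trace(b^2 a^2 b a^-1 b) = trace(b^3 a^2 b) * trace(a) - trace(b^3 a^2 b a)  (eliminate a^-1) = x^2*y^3*z - x^3*y^2 - x*y^4 - x*y^2*z^2 - x^2*y*z + y^3*z + x^3 + 4*x*y^2 + x*z^2 - 2*y*z - 3*x
trace(a^2 b^2 a b) = trace(a) * trace(b^2 a b a) - trace(b^2 a b)  (reduce the a square) = x*y*z^2 - x^2*z - y^2*z + z
trace(a^2 b^2 a) = trace(a) * trace(a b^2 a) - trace(a b^2)  (reduce the a square) = x^2*y*z - x^3 - x*y^2 - y*z + 3*x
trace(b a b^2 a^2 b) = trace(b) * trace(a^2 b^2 a b) - trace(a^2 b^2 a)  (reduce the b square) = x*y^2*z^2 - 2*x^2*y*z - y^3*z + x^3 + x*y^2 + 2*y*z - 3*x
trace(b a b a b a) = trace(a b) * trace(a b a b) - trace(a^-1 b^-1)  (split on a) = z^3 - 3*z
trace(a^2 b a b a b) = trace(a) * trace(b a b a b a) - trace(b a b a b)  (reduce the a square) = x*z^3 - y*z^2 - 2*x*z + y
trace(a^2 b a b a) = trace(a) * trace(b a b a^2) - trace(b a b a)  (reduce the a square) = x^2*z^2 - x*y*z - x^2 - z^2 + 2
use: trace(b a b^2 a^2 b a) = trace(b) * trace(a^2 b a b a b) - trace(a^2 b a b a)  (reduce the b square) = x*y*z^3 - x^2*z^2 - y^2*z^2 - x*y*z + x^2 + y^2 + z^2 - 2
trace(b^2 a^2 b a^-1 b a) = trace(b a b^2 a^2 b) * trace(a) - trace(b a b^2 a^2 b a)  (eliminate a^-1) = x^2*y^2*z^2 - 2*x^3*y*z - x*y^3*z - x*y*z^3 + x^4 + x^2*y^2 + x^2*z^2 + y^2*z^2 + 3*x*y*z - 4*x^2 - y^2 - z^2 + 2
apply: trace(a b a^-1 b a^-1 b^2 a) = trace(b^2 a^2 b a^-1 b) * trace(a) - trace(b^2 a^2 b a^-1 b a)  (eliminate a^-1) = x^3*y^3*z - x^4*y^2 - x^2*y^4 - 2*x^2*y^2*z^2 + x^3*y*z + 2*x*y^3*z + x*y*z^3 + 3*x^2*y^2 - y^2*z^2 - 5*x*y*z + x^2 + y^2 + z^2 - 2
apply: trace(b^2 a b a b) = trace(b) * trace(b a b a b) - trace(b a b a)  (reduce the b square) = y^2*z^2 - x*y*z - y^2 - z^2 + 2
use: trace(b^3 a b a b) = trace(b) * trace(b^2 a b a b) - trace(b^2 a b a)  (reduce the b square) = y^3*z^2 - x*y^2*z - y^3 - 2*y*z^2 + x*z + 3*y
trace(a b a b a b^2) = trace(b) * trace(a b a b a b) - trace(a b a b a)  (reduce the b square) = y*z^3 - x*z^2 - 2*y*z + x
trace(b^3 a b a b a) = trace(b) * trace(a b a b a b^2) - trace(a b a b a b)  (reduce the b square) = y^2*z^3 - x*y*z^2 - 2*y^2*z - z^3 + x*y + 3*z
trace(b^2 a b a b a^-1 b) = trace(b^3 a b a b) * trace(a) - trace(b^3 a b a b a)  (eliminate a^-1) = x*y^3*z^2 - x^2*y^2*z - y^2*z^3 - x*y^3 - x*y*z^2 + x^2*z + 2*y^2*z + z^3 + 2*x*y - 3*z
trace(b a b^2 a b a b) = trace(b) * trace(a b a b^2 a b) - trace(a b a b^2 a)  (reduce the b square) = y^2*z^3 - 2*x*y*z^2 + x^2*z - y^2*z + x*y - z
trace(a b a b a b a b) = trace(a b a b) * trace(a b a b) - trace(1)  (split on a) = z^4 - 4*z^2 + 2
trace(b a b^2 a b a b a) = trace(b) * trace(a b a b a b a b) - trace(a b a b a b a)  (reduce the b square) = y*z^4 - x*z^3 - 3*y*z^2 + 2*x*z + y
use: trace(b^2 a b a b a^-1 b a) = trace(b a b^2 a b a b) * trace(a) - trace(b a b^2 a b a b a)  (eliminate a^-1) = x*y^2*z^3 - 2*x^2*y*z^2 - y*z^4 + x^3*z - x*y^2*z + x*z^3 + x^2*y + 3*y*z^2 - 3*x*z - y
apply: trace(a b a^-1 b a^-1 b^2 a b) = trace(b^2 a b a b a^-1 b) * trace(a) - trace(b^2 a b a b a^-1 b a)  (eliminate a^-1) = x^2*y^3*z^2 - x^3*y^2*z - 2*x*y^2*z^3 - x^2*y^3 + x^2*y*z^2 + y*z^4 + 3*x*y^2*z + x^2*y - 3*y*z^2 + y
trace(b a^-1 b a^-1 b^2 a b^-1 a) = trace(a b a^-1 b a^-1 b^2 a) * trace(b) - trace(a b a^-1 b a^-1 b^2 a b)  (eliminate b^-1) = x^3*y^4*z - x^4*y^3 - x^2*y^5 - 3*x^2*y^3*z^2 + 2*x^3*y^2*z + 2*x*y^4*z + 3*x*y^2*z^3 + 4*x^2*y^3 - x^2*y*z^2 - y^3*z^2 - y*z^4 - 8*x*y^2*z + y^3 + 4*y*z^2 - 3*y
use: trace(a^-1 b^2 a b^-1 a^-1 b a^-1 b) = trace(b a^-1 b a^-1 b^2 a b^-1) * trace(a) - trace(b a^-1 b a^-1 b^2 a b^-1 a)  (eliminate a^-1) = -x^3*y^4*z + x^4*y^3 + x^2*y^5 + 3*x^2*y^3*z^2 - 2*x^3*y^2*z - 2*x*y^4*z - 3*x*y^2*z^3 - 3*x^2*y^3 + x^2*y*z^2 + y^3*z^2 + y*z^4 + 7*x*y^2*z - 2*x^2*y - y^3 - 4*y*z^2 + x*z + 3*y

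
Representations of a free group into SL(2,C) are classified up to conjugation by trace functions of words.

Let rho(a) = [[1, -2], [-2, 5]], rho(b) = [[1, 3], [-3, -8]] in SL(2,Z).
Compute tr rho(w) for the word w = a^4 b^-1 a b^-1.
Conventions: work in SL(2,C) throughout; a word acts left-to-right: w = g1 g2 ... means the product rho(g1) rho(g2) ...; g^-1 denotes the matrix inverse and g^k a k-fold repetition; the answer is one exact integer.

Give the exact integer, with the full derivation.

903

rho(a) = [[1, -2], [-2, 5]]
... * rho(a) = [[1, -2], [-2, 5]]  ->  [[5, -12], [-12, 29]]
... * rho(a) = [[1, -2], [-2, 5]]  ->  [[29, -70], [-70, 169]]
... * rho(a) = [[1, -2], [-2, 5]]  ->  [[169, -408], [-408, 985]]
... * rho(b^-1) = [[-8, -3], [3, 1]]  ->  [[-2576, -915], [6219, 2209]]
... * rho(a) = [[1, -2], [-2, 5]]  ->  [[-746, 577], [1801, -1393]]
... * rho(b^-1) = [[-8, -3], [3, 1]]  ->  [[7699, 2815], [-18587, -6796]]
tr = 7699 + -6796 = 903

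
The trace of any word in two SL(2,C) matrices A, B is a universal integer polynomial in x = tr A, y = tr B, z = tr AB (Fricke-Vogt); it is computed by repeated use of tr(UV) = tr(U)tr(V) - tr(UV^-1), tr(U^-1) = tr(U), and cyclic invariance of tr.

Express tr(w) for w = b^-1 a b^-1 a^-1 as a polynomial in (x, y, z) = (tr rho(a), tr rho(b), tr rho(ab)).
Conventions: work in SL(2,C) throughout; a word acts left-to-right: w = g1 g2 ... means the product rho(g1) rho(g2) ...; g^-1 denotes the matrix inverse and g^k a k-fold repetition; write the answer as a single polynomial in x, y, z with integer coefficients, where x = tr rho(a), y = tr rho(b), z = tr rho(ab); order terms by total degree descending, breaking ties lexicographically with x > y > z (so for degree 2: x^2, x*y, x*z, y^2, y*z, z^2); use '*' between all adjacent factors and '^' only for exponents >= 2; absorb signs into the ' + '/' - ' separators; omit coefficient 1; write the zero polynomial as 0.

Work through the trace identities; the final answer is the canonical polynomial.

x*y*z - x^2 - z^2 + 2

apply: tr(a b^-1) = tr(a) tr(b) - tr(a b)  (eliminate b^-1) = x*y - z
tr(b^-1 a b^-1) = tr(a b^-1) tr(b) - tr(a)  (eliminate b^-1) = x*y^2 - y*z - x
use: tr(a^2) = tr(a) tr(a) - tr(1)  (reduce the a square) = x^2 - 2
tr(a^2 b) = tr(a) tr(b a) - tr(b)  (reduce the a square) = x*z - y
tr(a b^-1 a) = tr(a^2) tr(b) - tr(a^2 b)  (eliminate b^-1) = x^2*y - x*z - y
apply: tr(a b a b) = tr(a b) tr(a b) - tr(1)  (split on a) = z^2 - 2
use: tr(a b^-1 a b) = tr(a b a) tr(b) - tr(a b a b)  (eliminate b^-1) = x*y*z - y^2 - z^2 + 2
apply: tr(b^-1 a b^-1 a) = tr(a b^-1 a) tr(b) - tr(a b^-1 a b)  (eliminate b^-1) = x^2*y^2 - 2*x*y*z + z^2 - 2
tr(b^-1 a b^-1 a^-1) = tr(b^-1 a b^-1) tr(a) - tr(b^-1 a b^-1 a)  (eliminate a^-1) = x*y*z - x^2 - z^2 + 2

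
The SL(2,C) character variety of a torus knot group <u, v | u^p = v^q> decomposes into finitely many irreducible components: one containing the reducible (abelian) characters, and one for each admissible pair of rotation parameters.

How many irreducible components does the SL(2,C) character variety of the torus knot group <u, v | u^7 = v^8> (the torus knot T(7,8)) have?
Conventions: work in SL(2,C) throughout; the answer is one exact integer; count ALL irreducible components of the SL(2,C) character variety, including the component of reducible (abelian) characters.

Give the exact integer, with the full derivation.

For T(7,8): irreducibility forces the central element u^7 = v^8 to one of +I, -I.
So on each irreducible component the traces are pinned: tr(u) = 2*cos(pi*alpha/7) with 1 <= alpha <= 6, tr(v) = 2*cos(pi*beta/8) with 1 <= beta <= 7.
The two central values (-1)^alpha I and (-1)^beta I must be the same matrix, so alpha and beta share a parity.
count pairs: odd alpha (3 choices) x odd beta (4), plus even alpha (3) x even beta (3): 3*4 + 3*3 = 21.
Total: 21 irreducible-character components + 1 reducible (abelian) component = 22.

22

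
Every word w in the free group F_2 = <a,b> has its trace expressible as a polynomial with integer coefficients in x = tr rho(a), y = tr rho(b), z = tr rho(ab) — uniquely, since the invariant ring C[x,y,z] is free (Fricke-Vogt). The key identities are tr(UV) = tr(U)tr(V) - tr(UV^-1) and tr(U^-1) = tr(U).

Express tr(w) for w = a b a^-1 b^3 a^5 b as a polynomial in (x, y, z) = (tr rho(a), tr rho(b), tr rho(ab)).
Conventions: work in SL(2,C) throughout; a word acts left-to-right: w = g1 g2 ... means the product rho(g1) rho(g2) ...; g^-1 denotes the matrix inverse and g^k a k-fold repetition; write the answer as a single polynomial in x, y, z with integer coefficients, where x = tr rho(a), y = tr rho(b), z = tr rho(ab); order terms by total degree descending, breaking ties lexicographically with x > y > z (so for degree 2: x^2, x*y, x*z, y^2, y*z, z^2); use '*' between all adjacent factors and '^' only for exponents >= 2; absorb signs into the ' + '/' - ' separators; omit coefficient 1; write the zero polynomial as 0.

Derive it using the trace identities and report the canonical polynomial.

x^5*y^3*z^2 - x^6*y^2*z - x^4*y^4*z - x^4*y^2*z^3 - x^5*y*z^2 - 2*x^3*y^3*z^2 + x^6*z + 7*x^4*y^2*z + x^4*z^3 + 2*x^2*y^4*z + 3*x^2*y^2*z^3 + x^3*y*z^2 - x*y^3*z^2 - 6*x^4*z - 11*x^2*y^2*z - 3*x^2*z^3 - y^2*z^3 + x^3*y + x*y^3 + 3*x*y*z^2 + 10*x^2*z + 2*y^2*z + z^3 - 4*x*y - 3*z

and trace(a b a b) = trace(b a)*trace(b a) - trace(1)   [split at repeated b] = z^2 - 2
trace(a b a) = trace(a)*trace(b a) - trace(b) = x*z - y
trace(b a b^2 a) = trace(b)*trace(a b a b) - trace(a b a) = y*z^2 - x*z - y
and trace(b a b) = trace(b)*trace(a b) - trace(a) = y*z - x
trace(b a b^2) = trace(b)*trace(b a b) - trace(b a) = y^2*z - x*y - z
trace(b a b^2 a^2) = trace(a)*trace(b a b^2 a) - trace(b a b^2) = x*y*z^2 - x^2*z - y^2*z + z
trace(b a^3 b a b) = trace(a)*trace(b a b^2 a^2) - trace(b a b^2 a) = x^2*y*z^2 - x^3*z - x*y^2*z - y*z^2 + 2*x*z + y
next, trace(b a b a^2) = trace(a)*trace(b a b a) - trace(b a b) = x*z^2 - y*z - x
trace(b a^3 b a) = trace(a)*trace(b a b a^2) - trace(b a b a) = x^2*z^2 - x*y*z - x^2 - z^2 + 2
next, trace(b a^3 b a b^2) = trace(b)*trace(b a^3 b a b) - trace(b a^3 b a) = x^2*y^2*z^2 - x^3*y*z - x*y^3*z - x^2*z^2 - y^2*z^2 + 3*x*y*z + x^2 + y^2 + z^2 - 2
trace(a^2 b a b^4 a) = trace(b)*trace(b a^3 b a b^2) - trace(b a^3 b a b) = x^2*y^3*z^2 - x^3*y^2*z - x*y^4*z - 2*x^2*y*z^2 - y^3*z^2 + x^3*z + 4*x*y^2*z + x^2*y + y^3 + 2*y*z^2 - 2*x*z - 3*y
next, trace(b a b^3 a) = trace(b)*trace(a b a b^2) - trace(a b a b) = y^2*z^2 - x*y*z - y^2 - z^2 + 2
next, trace(b a b^3) = trace(b)*trace(a b^3) - trace(a b^2) = y^3*z - x*y^2 - 2*y*z + x
next, trace(b^2 a^2 b a b) = trace(a)*trace(b a b^3 a) - trace(b a b^3) = x*y^2*z^2 - x^2*y*z - y^3*z - x*z^2 + 2*y*z + x
trace(a^2 b a b^4) = trace(b)*trace(b^2 a^2 b a b) - trace(b^2 a^2 b a) = x*y^3*z^2 - x^2*y^2*z - y^4*z - 2*x*y*z^2 + x^2*z + 3*y^2*z + x*y - z
and trace(a^2 b a b^4 a^2) = trace(a)*trace(a^2 b a b^4 a) - trace(a^2 b a b^4) = x^3*y^3*z^2 - x^4*y^2*z - x^2*y^4*z - 2*x^3*y*z^2 - 2*x*y^3*z^2 + x^4*z + 5*x^2*y^2*z + y^4*z + x^3*y + x*y^3 + 4*x*y*z^2 - 3*x^2*z - 3*y^2*z - 4*x*y + z
trace(b^3 a^5 b a b) = trace(a)*trace(a^2 b a b^4 a^2) - trace(a^2 b a b^4 a) = x^4*y^3*z^2 - x^5*y^2*z - x^3*y^4*z - 2*x^4*y*z^2 - 3*x^2*y^3*z^2 + x^5*z + 6*x^3*y^2*z + 2*x*y^4*z + x^4*y + x^2*y^3 + 6*x^2*y*z^2 + y^3*z^2 - 4*x^3*z - 7*x*y^2*z - 5*x^2*y - y^3 - 2*y*z^2 + 3*x*z + 3*y
trace(a b a b a b) = trace(a b a b)*trace(a b) - trace(b a)   [split at repeated a] = z^3 - 3*z
next, trace(b a b a b^2 a) = trace(b)*trace(a b a b a b) - trace(a b a b a) = y*z^3 - x*z^2 - 2*y*z + x
and trace(b a b a b^2 a^2) = trace(a)*trace(b a b a b^2 a) - trace(b a b a b^2) = x*y*z^3 - x^2*z^2 - y^2*z^2 - x*y*z + x^2 + y^2 + z^2 - 2
and trace(b a^3 b a b a b) = trace(a)*trace(b a b a b^2 a^2) - trace(b a b a b^2 a) = x^2*y*z^3 - x^3*z^2 - x*y^2*z^2 - x^2*y*z - y*z^3 + x^3 + x*y^2 + 2*x*z^2 + 2*y*z - 3*x
next, trace(a b a b a b a) = trace(a)*trace(b a b a b a) - trace(b a b a b) = x*z^3 - y*z^2 - 2*x*z + y
and trace(b a^3 b a b a) = trace(a)*trace(a b a b a b a) - trace(a b a b a b) = x^2*z^3 - x*y*z^2 - 2*x^2*z - z^3 + x*y + 3*z
and trace(b a b a b^3 a^3) = trace(b)*trace(b a^3 b a b a b) - trace(b a^3 b a b a) = x^2*y^2*z^3 - x^3*y*z^2 - x*y^3*z^2 - x^2*y^2*z - x^2*z^3 - y^2*z^3 + x^3*y + x*y^3 + 3*x*y*z^2 + 2*x^2*z + 2*y^2*z + z^3 - 4*x*y - 3*z
trace(b a b a b^3 a^2) = trace(b)*trace(b a^2 b a b a b) - trace(b a^2 b a b a) = x*y^2*z^3 - x^2*y*z^2 - y^3*z^2 - x*y^2*z - x*z^3 + x^2*y + y^3 + 2*y*z^2 + 2*x*z - 3*y
next, trace(a^2 b a b a b^3 a^2) = trace(a)*trace(b a b a b^3 a^3) - trace(b a b a b^3 a^2) = x^3*y^2*z^3 - x^4*y*z^2 - x^2*y^3*z^2 - x^3*y^2*z - x^3*z^3 - 2*x*y^2*z^3 + x^4*y + x^2*y^3 + 4*x^2*y*z^2 + y^3*z^2 + 2*x^3*z + 3*x*y^2*z + 2*x*z^3 - 5*x^2*y - y^3 - 2*y*z^2 - 5*x*z + 3*y
and trace(b^3 a^5 b a b a) = trace(a)*trace(a^2 b a b a b^3 a^2) - trace(a^2 b a b a b^3 a) = x^4*y^2*z^3 - x^5*y*z^2 - x^3*y^3*z^2 - x^4*y^2*z - x^4*z^3 - 3*x^2*y^2*z^3 + x^5*y + x^3*y^3 + 5*x^3*y*z^2 + 2*x*y^3*z^2 + 2*x^4*z + 4*x^2*y^2*z + 3*x^2*z^3 + y^2*z^3 - 6*x^3*y - 2*x*y^3 - 5*x*y*z^2 - 7*x^2*z - 2*y^2*z - z^3 + 7*x*y + 3*z
next, trace(a b a^-1 b^3 a^5 b) = trace(b^3 a^5 b a b)*trace(a) - trace(b^3 a^5 b a b a) = x^5*y^3*z^2 - x^6*y^2*z - x^4*y^4*z - x^4*y^2*z^3 - x^5*y*z^2 - 2*x^3*y^3*z^2 + x^6*z + 7*x^4*y^2*z + x^4*z^3 + 2*x^2*y^4*z + 3*x^2*y^2*z^3 + x^3*y*z^2 - x*y^3*z^2 - 6*x^4*z - 11*x^2*y^2*z - 3*x^2*z^3 - y^2*z^3 + x^3*y + x*y^3 + 3*x*y*z^2 + 10*x^2*z + 2*y^2*z + z^3 - 4*x*y - 3*z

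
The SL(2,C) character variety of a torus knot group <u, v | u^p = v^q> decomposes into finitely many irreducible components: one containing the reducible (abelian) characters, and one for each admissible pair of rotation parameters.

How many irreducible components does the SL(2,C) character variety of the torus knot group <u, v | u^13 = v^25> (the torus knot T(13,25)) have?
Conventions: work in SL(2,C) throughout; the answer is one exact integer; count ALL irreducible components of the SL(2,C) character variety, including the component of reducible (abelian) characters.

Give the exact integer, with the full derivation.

145

Gamma = < u, v | u^13 = v^25 > (torus knot T(13,25)); the central element u^13 = v^25 acts as +I or -I in any irreducible SL(2,C) representation.
This locks tr(u) to 2*cos(pi*alpha/13), alpha in 1..12, and tr(v) to 2*cos(pi*beta/25), beta in 1..24, on each component of irreducible characters.
The two central values (-1)^alpha I and (-1)^beta I must be the same matrix, so alpha and beta share a parity.
Counting: 6 odd alphas x 12 odd betas + 6 even alphas x 12 even betas = 72 + 72 = 144.
components with irreducible characters: 144; plus the single component of reducible (abelian) characters: total 145.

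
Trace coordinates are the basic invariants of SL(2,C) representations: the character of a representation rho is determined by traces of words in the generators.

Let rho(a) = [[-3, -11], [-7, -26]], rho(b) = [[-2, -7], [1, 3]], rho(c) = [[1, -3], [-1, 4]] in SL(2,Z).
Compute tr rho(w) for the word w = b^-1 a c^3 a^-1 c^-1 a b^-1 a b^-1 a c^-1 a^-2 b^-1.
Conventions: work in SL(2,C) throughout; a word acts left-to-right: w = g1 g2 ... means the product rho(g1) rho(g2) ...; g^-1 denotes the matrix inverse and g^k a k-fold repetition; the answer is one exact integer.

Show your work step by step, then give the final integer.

709056986522

rho(b^-1) = [[3, 7], [-1, -2]]
... * rho(a) = [[-3, -11], [-7, -26]]  ->  [[-58, -215], [17, 63]]
... * rho(c) = [[1, -3], [-1, 4]]  ->  [[157, -686], [-46, 201]]
... * rho(c) = [[1, -3], [-1, 4]]  ->  [[843, -3215], [-247, 942]]
... * rho(c) = [[1, -3], [-1, 4]]  ->  [[4058, -15389], [-1189, 4509]]
... * rho(a^-1) = [[-26, 11], [7, -3]]  ->  [[-213231, 90805], [62477, -26606]]
... * rho(c^-1) = [[4, 3], [1, 1]]  ->  [[-762119, -548888], [223302, 160825]]
... * rho(a) = [[-3, -11], [-7, -26]]  ->  [[6128573, 22654397], [-1795681, -6637772]]
... * rho(b^-1) = [[3, 7], [-1, -2]]  ->  [[-4268678, -2408783], [1250729, 705777]]
... * rho(a) = [[-3, -11], [-7, -26]]  ->  [[29667515, 109583816], [-8692626, -32108221]]
... * rho(b^-1) = [[3, 7], [-1, -2]]  ->  [[-20581271, -11495027], [6030343, 3368060]]
... * rho(a) = [[-3, -11], [-7, -26]]  ->  [[142209002, 525264683], [-41667449, -153903333]]
... * rho(c^-1) = [[4, 3], [1, 1]]  ->  [[1094100691, 951891689], [-320573129, -278905680]]
... * rho(a^-1) = [[-26, 11], [7, -3]]  ->  [[-21783376143, 9179432534], [6382561594, -2689587379]]
... * rho(a^-1) = [[-26, 11], [7, -3]]  ->  [[630623807456, -267155435175], [-184773713097, 78276939671]]
... * rho(b^-1) = [[3, 7], [-1, -2]]  ->  [[2159026857543, 4948677522542], [-632598078962, -1449969871021]]
tr = 2159026857543 + -1449969871021 = 709056986522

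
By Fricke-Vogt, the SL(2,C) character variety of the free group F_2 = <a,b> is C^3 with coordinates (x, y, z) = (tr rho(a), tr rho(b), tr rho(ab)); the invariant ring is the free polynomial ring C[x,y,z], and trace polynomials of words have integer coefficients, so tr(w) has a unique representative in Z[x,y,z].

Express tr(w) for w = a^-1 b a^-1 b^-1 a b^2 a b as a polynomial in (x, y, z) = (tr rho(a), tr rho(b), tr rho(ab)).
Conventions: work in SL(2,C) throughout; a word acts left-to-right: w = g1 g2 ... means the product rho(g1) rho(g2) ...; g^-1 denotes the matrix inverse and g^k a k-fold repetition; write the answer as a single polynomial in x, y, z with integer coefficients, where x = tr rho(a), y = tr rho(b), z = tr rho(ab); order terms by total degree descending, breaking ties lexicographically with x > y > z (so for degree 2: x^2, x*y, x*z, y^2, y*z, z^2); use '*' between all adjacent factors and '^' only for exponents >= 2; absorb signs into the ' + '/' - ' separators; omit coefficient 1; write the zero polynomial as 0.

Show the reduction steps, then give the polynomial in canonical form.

-x^2*y^3*z^2 + 2*x^3*y^2*z + x*y^4*z + 2*x*y^2*z^3 - x^4*y - x^2*y^3 - 3*x^2*y*z^2 - y^3*z^2 - y*z^4 + x^3*z - 3*x*y^2*z + x*z^3 + 4*x^2*y + y^3 + 4*y*z^2 - 4*x*z - 3*y

trace(a b^2) = trace(b) * trace(a b) - trace(a)   [square of b] = y*z - x
and trace(b^2 a b) = trace(b) * trace(a b^2) - trace(a b)   [square of b] = y^2*z - x*y - z
trace(a b a b) = trace(b a) * trace(b a) - trace(1)   [split at a repeated b] = z^2 - 2
trace(a b a) = trace(a) * trace(b a) - trace(b)   [square of a] = x*z - y
and trace(a b^2 a b) = trace(b) * trace(a b a b) - trace(a b a)   [square of b] = y*z^2 - x*z - y
trace(a^2) = trace(a) * trace(a) - trace(1)   [square of a] = x^2 - 2
and trace(a b^2 a) = trace(b) * trace(a^2 b) - trace(a^2)   [square of b] = x*y*z - x^2 - y^2 + 2
next, trace(b^2 a b^2 a) = trace(b) * trace(a b^2 a b) - trace(a b^2 a)   [square of b] = y^2*z^2 - 2*x*y*z + x^2 - 2
trace(b^2 a b^2) = trace(b) * trace(b a b^2) - trace(b a b)   [square of b] = y^3*z - x*y^2 - 2*y*z + x
trace(b a^2 b^2 a b) = trace(a) * trace(b^2 a b^2 a) - trace(b^2 a b^2)   [square of a] = x*y^2*z^2 - 2*x^2*y*z - y^3*z + x^3 + x*y^2 + 2*y*z - 3*x
trace(b a b a b a) = trace(a b) * trace(a b a b) - trace(a^-1 b^-1)   [split at a repeated a] = z^3 - 3*z
trace(a b a b a^2 b) = trace(a) * trace(b a b a b a) - trace(b a b a b)   [square of a] = x*z^3 - y*z^2 - 2*x*z + y
trace(a b a b a) = trace(a) * trace(b a b a) - trace(b a b)   [square of a] = x*z^2 - y*z - x
next, trace(a b a b a^2) = trace(a) * trace(a b a b a) - trace(a b a b)   [square of a] = x^2*z^2 - x*y*z - x^2 - z^2 + 2
and trace(b a^2 b^2 a b a) = trace(b) * trace(a b a b a^2 b) - trace(a b a b a^2)   [square of b] = x*y*z^3 - x^2*z^2 - y^2*z^2 - x*y*z + x^2 + y^2 + z^2 - 2
trace(a b^2 a b a^-1 b a) = trace(b a^2 b^2 a b) * trace(a) - trace(b a^2 b^2 a b a)   [inverse elimination on a] = x^2*y^2*z^2 - 2*x^3*y*z - x*y^3*z - x*y*z^3 + x^4 + x^2*y^2 + x^2*z^2 + y^2*z^2 + 3*x*y*z - 4*x^2 - y^2 - z^2 + 2
trace(a b a b^2 a b) = trace(b) * trace(a b a b a b) - trace(a b a b a)   [square of b] = y*z^3 - x*z^2 - 2*y*z + x
trace(a b a b^2 a) = trace(a) * trace(b a b^2 a) - trace(b a b^2)   [square of a] = x*y*z^2 - x^2*z - y^2*z + z
trace(b a b a b^2 a b) = trace(b) * trace(a b a b^2 a b) - trace(a b a b^2 a)   [square of b] = y^2*z^3 - 2*x*y*z^2 + x^2*z - y^2*z + x*y - z
and trace(a b a b a b a b) = trace(b a b a b a) * trace(b a) - trace(a b a b)   [split at a repeated b] = z^4 - 4*z^2 + 2
next, trace(b a b a b^2 a b a) = trace(b) * trace(a b a b a b a b) - trace(a b a b a b a)   [square of b] = y*z^4 - x*z^3 - 3*y*z^2 + 2*x*z + y
trace(a b^2 a b a^-1 b a b) = trace(b a b a b^2 a b) * trace(a) - trace(b a b a b^2 a b a)   [inverse elimination on a] = x*y^2*z^3 - 2*x^2*y*z^2 - y*z^4 + x^3*z - x*y^2*z + x*z^3 + x^2*y + 3*y*z^2 - 3*x*z - y
trace(b^-1 a b^2 a b a^-1 b a) = trace(a b^2 a b a^-1 b a) * trace(b) - trace(a b^2 a b a^-1 b a b)   [inverse elimination on b] = x^2*y^3*z^2 - 2*x^3*y^2*z - x*y^4*z - 2*x*y^2*z^3 + x^4*y + x^2*y^3 + 3*x^2*y*z^2 + y^3*z^2 + y*z^4 - x^3*z + 4*x*y^2*z - x*z^3 - 5*x^2*y - y^3 - 4*y*z^2 + 3*x*z + 3*y
trace(a^-1 b a^-1 b^-1 a b^2 a b) = trace(b^-1 a b^2 a b a^-1 b) * trace(a) - trace(b^-1 a b^2 a b a^-1 b a)   [inverse elimination on a] = -x^2*y^3*z^2 + 2*x^3*y^2*z + x*y^4*z + 2*x*y^2*z^3 - x^4*y - x^2*y^3 - 3*x^2*y*z^2 - y^3*z^2 - y*z^4 + x^3*z - 3*x*y^2*z + x*z^3 + 4*x^2*y + y^3 + 4*y*z^2 - 4*x*z - 3*y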